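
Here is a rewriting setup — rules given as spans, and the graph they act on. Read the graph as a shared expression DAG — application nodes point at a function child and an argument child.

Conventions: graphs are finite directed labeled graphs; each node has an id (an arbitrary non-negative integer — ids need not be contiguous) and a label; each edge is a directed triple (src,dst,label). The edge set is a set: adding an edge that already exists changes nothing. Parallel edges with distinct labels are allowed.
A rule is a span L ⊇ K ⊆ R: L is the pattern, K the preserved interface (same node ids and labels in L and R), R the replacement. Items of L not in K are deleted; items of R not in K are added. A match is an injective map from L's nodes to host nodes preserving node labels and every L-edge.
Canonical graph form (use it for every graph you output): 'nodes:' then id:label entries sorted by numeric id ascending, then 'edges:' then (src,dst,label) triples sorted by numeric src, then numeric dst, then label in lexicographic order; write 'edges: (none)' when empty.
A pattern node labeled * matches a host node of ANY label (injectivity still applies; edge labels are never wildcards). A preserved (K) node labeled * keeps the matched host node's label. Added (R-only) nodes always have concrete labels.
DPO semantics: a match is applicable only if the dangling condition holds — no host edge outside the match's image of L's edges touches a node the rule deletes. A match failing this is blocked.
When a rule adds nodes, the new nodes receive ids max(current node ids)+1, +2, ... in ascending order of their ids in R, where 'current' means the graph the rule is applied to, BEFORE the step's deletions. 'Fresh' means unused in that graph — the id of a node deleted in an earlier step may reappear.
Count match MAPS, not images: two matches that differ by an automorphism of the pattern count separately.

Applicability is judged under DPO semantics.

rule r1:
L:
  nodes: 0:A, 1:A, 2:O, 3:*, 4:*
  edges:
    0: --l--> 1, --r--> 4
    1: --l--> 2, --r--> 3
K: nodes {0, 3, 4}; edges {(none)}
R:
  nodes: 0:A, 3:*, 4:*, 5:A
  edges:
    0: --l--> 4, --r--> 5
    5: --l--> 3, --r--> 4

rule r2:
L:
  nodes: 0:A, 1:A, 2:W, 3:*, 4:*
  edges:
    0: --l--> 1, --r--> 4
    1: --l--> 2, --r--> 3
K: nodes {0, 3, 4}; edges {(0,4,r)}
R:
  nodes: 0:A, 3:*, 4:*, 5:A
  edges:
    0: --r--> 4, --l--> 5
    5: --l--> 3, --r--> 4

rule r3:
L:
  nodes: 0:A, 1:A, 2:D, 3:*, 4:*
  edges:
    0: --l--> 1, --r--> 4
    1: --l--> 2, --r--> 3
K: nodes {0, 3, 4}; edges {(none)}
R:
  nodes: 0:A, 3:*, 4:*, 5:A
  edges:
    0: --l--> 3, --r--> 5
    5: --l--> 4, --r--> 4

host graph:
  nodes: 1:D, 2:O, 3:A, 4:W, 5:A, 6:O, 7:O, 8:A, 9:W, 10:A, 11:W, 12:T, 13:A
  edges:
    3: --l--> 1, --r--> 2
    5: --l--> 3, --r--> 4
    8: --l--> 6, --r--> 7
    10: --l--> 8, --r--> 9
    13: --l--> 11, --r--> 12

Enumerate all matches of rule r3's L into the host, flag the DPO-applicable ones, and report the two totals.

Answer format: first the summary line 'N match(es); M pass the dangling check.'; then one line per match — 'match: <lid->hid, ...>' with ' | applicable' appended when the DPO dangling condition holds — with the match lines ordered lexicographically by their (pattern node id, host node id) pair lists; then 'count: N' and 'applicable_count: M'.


1 match(es); 1 pass the dangling check.
match: 0->5, 1->3, 2->1, 3->2, 4->4 | applicable
count: 1
applicable_count: 1


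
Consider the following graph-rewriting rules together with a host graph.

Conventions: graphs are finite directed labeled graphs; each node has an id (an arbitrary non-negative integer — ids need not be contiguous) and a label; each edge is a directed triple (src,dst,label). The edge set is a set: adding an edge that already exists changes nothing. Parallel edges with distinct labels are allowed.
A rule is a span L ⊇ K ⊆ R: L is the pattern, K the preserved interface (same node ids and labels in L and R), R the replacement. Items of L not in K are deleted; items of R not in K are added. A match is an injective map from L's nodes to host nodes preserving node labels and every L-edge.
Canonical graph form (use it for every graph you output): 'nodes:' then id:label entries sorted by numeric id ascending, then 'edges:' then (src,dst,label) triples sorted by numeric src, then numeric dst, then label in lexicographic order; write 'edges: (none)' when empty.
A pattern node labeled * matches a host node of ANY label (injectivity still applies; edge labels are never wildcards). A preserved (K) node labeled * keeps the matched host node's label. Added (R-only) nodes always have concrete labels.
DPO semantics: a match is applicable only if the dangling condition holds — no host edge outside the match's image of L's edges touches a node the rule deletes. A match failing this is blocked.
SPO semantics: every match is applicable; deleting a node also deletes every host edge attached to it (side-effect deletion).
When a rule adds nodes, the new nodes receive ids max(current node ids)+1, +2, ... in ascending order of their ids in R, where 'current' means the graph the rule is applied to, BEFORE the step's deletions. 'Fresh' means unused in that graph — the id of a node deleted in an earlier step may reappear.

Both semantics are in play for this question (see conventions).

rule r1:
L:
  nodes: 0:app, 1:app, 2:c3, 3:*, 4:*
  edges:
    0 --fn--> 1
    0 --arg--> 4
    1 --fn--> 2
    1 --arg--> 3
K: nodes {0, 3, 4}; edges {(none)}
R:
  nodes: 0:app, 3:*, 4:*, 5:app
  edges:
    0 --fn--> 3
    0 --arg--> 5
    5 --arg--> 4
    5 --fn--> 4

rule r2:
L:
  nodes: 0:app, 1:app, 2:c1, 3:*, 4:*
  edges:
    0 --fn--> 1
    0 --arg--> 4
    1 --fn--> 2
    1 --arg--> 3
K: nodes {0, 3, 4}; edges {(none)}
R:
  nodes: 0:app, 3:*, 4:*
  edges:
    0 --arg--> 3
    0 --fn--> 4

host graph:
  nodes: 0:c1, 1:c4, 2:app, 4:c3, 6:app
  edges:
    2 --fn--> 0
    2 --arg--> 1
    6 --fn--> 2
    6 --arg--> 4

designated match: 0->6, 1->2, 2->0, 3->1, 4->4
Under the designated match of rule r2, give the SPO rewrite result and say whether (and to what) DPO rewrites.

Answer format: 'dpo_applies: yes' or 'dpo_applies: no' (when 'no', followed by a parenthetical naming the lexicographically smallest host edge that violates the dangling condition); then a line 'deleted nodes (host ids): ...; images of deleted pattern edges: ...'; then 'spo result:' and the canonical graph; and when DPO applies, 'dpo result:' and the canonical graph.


dpo_applies: yes
deleted nodes (host ids): 0, 2; images of deleted pattern edges: (2,0,fn); (2,1,arg); (6,2,fn); (6,4,arg)
spo result:
nodes: 1:c4, 4:c3, 6:app
edges: (6,1,arg); (6,4,fn)
dpo result:
nodes: 1:c4, 4:c3, 6:app
edges: (6,1,arg); (6,4,fn)


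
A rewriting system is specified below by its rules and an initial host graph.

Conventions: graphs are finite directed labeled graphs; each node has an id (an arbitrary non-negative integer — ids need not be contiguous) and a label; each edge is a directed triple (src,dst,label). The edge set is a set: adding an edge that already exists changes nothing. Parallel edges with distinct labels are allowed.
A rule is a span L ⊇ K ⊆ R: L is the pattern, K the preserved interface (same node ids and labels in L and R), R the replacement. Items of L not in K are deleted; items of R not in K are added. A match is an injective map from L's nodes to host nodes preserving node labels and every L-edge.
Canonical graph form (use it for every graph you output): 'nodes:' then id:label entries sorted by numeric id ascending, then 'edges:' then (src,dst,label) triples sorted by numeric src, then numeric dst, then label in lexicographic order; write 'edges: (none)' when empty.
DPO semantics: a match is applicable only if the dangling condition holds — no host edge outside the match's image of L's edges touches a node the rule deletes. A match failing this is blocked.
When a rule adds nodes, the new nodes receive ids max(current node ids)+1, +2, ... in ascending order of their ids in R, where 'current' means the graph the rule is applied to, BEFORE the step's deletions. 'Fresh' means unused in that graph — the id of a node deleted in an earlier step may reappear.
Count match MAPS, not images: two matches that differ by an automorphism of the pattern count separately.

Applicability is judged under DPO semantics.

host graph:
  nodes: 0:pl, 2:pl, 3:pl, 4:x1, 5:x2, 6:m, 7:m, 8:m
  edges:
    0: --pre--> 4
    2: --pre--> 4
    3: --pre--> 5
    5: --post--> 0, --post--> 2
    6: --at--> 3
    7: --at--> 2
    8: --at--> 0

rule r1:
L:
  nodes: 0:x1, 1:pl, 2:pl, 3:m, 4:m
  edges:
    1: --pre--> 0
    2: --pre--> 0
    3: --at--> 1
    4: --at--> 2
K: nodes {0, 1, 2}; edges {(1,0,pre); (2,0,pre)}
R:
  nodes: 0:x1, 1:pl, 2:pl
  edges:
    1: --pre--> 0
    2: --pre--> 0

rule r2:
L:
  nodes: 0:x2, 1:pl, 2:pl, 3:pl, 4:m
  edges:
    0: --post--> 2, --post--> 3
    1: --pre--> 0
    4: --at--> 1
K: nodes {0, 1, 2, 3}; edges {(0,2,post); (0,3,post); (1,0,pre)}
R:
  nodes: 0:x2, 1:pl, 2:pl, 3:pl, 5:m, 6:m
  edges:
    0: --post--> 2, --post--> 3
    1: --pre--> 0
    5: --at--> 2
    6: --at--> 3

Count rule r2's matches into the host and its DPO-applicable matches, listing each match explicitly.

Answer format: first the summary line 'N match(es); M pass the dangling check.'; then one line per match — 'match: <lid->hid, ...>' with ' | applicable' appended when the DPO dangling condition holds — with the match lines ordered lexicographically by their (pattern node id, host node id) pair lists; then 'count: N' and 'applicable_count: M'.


2 match(es); 2 pass the dangling check.
match: 0->5, 1->3, 2->0, 3->2, 4->6 | applicable
match: 0->5, 1->3, 2->2, 3->0, 4->6 | applicable
count: 2
applicable_count: 2


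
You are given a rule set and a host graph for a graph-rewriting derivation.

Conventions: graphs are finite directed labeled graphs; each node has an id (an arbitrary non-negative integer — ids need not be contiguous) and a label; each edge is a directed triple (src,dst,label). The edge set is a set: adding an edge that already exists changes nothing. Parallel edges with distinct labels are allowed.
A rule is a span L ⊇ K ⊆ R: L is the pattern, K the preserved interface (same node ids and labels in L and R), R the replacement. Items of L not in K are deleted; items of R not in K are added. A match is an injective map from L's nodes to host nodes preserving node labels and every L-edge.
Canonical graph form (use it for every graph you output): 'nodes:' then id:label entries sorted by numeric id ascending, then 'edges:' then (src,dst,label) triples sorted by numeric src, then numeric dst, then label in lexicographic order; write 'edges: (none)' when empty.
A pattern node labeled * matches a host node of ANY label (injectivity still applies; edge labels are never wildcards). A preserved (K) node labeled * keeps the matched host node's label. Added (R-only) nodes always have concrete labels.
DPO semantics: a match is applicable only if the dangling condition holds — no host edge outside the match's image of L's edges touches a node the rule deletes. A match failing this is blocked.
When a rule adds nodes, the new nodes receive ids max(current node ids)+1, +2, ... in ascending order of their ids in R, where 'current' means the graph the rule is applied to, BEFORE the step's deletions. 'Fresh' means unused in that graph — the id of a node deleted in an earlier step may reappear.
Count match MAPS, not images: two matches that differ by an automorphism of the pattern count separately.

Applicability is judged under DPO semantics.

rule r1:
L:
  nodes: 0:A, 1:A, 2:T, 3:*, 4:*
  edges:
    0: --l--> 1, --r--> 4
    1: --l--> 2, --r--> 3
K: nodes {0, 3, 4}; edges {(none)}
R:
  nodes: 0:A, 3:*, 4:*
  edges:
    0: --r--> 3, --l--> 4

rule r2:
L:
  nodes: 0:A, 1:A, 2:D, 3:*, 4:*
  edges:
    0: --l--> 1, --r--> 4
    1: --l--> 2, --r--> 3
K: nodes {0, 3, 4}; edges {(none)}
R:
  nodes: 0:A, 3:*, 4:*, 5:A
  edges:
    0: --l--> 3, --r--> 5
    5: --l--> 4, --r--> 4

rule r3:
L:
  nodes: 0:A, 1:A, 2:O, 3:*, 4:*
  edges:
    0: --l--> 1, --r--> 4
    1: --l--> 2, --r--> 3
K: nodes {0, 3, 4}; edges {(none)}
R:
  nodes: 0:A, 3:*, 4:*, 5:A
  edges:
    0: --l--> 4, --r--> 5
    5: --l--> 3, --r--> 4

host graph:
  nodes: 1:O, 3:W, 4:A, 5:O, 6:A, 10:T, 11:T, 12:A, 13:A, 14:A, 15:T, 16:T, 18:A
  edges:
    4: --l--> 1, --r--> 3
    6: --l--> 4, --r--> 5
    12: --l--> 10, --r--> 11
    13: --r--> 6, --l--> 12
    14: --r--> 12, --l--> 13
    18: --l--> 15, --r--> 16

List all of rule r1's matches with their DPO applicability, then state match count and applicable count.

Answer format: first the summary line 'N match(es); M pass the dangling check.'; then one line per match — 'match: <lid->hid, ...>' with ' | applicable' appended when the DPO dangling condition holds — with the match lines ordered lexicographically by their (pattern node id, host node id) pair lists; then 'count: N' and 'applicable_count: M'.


1 match(es); 0 pass the dangling check.
match: 0->13, 1->12, 2->10, 3->11, 4->6
count: 1
applicable_count: 0


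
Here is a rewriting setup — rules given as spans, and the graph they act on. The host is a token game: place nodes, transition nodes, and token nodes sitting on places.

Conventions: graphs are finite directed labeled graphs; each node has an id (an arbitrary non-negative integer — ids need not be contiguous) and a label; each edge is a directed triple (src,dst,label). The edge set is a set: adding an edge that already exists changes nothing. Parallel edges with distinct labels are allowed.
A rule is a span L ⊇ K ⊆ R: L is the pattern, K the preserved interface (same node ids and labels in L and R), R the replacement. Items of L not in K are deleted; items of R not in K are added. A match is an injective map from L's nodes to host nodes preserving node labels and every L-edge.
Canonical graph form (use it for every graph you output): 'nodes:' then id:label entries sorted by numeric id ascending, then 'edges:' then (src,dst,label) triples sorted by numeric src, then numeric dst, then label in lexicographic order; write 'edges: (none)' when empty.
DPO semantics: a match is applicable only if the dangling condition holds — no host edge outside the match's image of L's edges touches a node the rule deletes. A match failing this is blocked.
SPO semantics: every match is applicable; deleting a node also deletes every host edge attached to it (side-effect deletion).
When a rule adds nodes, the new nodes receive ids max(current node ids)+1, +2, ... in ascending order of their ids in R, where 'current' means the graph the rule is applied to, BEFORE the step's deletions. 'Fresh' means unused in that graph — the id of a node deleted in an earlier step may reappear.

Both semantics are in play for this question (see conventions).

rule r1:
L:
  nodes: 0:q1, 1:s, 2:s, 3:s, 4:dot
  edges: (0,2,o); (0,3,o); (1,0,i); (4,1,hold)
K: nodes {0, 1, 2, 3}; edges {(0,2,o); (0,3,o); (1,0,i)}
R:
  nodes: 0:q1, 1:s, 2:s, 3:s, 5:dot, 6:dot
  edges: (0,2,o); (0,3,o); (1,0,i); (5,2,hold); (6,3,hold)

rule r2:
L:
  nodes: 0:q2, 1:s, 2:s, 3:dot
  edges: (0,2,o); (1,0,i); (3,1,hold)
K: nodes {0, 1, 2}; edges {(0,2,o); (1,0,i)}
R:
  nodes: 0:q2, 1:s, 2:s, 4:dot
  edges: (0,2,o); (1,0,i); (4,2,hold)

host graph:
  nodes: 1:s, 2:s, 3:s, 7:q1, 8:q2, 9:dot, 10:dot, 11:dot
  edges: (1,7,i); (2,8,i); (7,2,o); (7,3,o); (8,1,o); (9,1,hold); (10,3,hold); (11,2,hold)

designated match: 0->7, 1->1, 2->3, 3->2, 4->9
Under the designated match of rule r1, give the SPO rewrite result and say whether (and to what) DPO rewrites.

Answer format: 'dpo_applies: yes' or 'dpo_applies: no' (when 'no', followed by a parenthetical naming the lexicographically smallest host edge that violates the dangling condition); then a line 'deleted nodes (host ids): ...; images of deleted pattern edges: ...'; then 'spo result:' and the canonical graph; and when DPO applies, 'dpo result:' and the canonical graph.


dpo_applies: yes
deleted nodes (host ids): 9; images of deleted pattern edges: (9,1,hold)
spo result:
nodes: 1:s, 2:s, 3:s, 7:q1, 8:q2, 10:dot, 11:dot, 12:dot, 13:dot
edges: (1,7,i); (2,8,i); (7,2,o); (7,3,o); (8,1,o); (10,3,hold); (11,2,hold); (12,3,hold); (13,2,hold)
dpo result:
nodes: 1:s, 2:s, 3:s, 7:q1, 8:q2, 10:dot, 11:dot, 12:dot, 13:dot
edges: (1,7,i); (2,8,i); (7,2,o); (7,3,o); (8,1,o); (10,3,hold); (11,2,hold); (12,3,hold); (13,2,hold)


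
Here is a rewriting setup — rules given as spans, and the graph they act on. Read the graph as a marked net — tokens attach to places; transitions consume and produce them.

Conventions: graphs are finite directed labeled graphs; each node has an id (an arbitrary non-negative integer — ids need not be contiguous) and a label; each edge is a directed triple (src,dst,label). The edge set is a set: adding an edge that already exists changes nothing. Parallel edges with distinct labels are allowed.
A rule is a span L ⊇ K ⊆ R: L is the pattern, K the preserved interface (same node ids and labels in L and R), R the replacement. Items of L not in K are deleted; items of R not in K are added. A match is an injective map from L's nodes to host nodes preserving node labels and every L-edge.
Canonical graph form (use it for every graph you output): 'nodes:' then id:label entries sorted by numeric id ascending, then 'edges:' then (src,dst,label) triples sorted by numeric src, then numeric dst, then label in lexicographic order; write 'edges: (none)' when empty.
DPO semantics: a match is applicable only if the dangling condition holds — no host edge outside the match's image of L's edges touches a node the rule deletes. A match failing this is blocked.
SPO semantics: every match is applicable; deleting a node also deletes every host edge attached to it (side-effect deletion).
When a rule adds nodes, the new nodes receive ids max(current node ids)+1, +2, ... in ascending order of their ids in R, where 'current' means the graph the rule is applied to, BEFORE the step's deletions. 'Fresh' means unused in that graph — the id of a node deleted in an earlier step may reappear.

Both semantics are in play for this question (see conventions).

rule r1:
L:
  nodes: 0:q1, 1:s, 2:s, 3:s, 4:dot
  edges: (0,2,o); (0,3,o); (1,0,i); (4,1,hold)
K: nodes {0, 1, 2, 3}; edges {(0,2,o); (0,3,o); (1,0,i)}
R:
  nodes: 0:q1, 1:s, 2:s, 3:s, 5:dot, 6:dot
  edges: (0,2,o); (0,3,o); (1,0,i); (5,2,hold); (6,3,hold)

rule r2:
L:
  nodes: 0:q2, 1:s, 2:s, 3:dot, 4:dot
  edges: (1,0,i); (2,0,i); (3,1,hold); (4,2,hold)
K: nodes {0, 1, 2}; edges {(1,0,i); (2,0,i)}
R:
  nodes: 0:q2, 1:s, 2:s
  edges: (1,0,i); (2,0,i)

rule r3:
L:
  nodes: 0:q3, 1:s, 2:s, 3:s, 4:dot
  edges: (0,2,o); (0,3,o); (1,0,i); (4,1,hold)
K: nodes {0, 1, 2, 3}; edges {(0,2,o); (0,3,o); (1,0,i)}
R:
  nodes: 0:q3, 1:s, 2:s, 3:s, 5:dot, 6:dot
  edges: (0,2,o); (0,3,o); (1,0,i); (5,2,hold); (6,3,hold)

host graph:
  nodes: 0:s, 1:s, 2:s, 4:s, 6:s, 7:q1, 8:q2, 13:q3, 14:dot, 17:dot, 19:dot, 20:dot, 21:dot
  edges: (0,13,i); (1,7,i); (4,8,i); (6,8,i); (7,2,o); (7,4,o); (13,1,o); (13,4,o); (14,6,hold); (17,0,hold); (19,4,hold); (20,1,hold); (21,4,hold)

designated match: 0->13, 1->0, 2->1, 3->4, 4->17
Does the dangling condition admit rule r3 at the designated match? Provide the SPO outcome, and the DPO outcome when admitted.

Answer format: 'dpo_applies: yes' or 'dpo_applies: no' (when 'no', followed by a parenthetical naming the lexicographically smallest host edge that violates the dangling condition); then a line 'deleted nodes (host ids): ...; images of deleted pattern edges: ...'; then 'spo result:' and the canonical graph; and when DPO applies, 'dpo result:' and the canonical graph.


dpo_applies: yes
deleted nodes (host ids): 17; images of deleted pattern edges: (17,0,hold)
spo result:
nodes: 0:s, 1:s, 2:s, 4:s, 6:s, 7:q1, 8:q2, 13:q3, 14:dot, 19:dot, 20:dot, 21:dot, 22:dot, 23:dot
edges: (0,13,i); (1,7,i); (4,8,i); (6,8,i); (7,2,o); (7,4,o); (13,1,o); (13,4,o); (14,6,hold); (19,4,hold); (20,1,hold); (21,4,hold); (22,1,hold); (23,4,hold)
dpo result:
nodes: 0:s, 1:s, 2:s, 4:s, 6:s, 7:q1, 8:q2, 13:q3, 14:dot, 19:dot, 20:dot, 21:dot, 22:dot, 23:dot
edges: (0,13,i); (1,7,i); (4,8,i); (6,8,i); (7,2,o); (7,4,o); (13,1,o); (13,4,o); (14,6,hold); (19,4,hold); (20,1,hold); (21,4,hold); (22,1,hold); (23,4,hold)


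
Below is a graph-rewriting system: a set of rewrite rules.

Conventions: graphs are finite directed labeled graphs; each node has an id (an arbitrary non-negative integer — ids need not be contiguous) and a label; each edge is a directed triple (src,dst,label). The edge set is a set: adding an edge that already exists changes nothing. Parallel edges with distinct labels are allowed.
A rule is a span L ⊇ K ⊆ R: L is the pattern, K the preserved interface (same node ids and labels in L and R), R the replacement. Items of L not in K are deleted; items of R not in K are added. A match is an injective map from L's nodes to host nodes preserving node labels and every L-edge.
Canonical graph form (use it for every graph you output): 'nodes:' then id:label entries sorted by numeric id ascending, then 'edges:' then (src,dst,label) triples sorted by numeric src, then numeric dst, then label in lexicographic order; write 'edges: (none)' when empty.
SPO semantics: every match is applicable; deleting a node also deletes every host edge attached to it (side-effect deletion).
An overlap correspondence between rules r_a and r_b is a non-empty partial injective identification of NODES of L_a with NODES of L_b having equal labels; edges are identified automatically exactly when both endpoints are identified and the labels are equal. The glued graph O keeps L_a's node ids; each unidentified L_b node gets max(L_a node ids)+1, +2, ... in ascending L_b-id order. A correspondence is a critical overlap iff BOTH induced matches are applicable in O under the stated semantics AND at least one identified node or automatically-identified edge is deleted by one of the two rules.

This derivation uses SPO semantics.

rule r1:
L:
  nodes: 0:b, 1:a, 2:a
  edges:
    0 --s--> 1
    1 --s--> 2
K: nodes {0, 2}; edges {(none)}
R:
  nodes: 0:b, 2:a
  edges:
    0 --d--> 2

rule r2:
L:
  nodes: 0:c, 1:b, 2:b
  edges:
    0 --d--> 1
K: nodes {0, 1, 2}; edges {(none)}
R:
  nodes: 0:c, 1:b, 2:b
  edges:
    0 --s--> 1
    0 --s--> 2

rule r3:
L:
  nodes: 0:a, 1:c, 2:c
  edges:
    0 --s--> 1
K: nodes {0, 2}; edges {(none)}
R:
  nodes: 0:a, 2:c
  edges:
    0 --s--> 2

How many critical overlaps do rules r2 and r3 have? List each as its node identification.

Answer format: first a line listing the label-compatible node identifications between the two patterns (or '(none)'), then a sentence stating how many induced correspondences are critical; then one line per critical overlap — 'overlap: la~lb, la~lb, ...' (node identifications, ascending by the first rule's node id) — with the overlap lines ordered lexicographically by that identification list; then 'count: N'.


label-compatible node identifications between L(r2) and L(r3): 0~1, 0~2
1 of the induced correspondences is a critical overlap of r2 and r3.
overlap: 0~1
count: 1


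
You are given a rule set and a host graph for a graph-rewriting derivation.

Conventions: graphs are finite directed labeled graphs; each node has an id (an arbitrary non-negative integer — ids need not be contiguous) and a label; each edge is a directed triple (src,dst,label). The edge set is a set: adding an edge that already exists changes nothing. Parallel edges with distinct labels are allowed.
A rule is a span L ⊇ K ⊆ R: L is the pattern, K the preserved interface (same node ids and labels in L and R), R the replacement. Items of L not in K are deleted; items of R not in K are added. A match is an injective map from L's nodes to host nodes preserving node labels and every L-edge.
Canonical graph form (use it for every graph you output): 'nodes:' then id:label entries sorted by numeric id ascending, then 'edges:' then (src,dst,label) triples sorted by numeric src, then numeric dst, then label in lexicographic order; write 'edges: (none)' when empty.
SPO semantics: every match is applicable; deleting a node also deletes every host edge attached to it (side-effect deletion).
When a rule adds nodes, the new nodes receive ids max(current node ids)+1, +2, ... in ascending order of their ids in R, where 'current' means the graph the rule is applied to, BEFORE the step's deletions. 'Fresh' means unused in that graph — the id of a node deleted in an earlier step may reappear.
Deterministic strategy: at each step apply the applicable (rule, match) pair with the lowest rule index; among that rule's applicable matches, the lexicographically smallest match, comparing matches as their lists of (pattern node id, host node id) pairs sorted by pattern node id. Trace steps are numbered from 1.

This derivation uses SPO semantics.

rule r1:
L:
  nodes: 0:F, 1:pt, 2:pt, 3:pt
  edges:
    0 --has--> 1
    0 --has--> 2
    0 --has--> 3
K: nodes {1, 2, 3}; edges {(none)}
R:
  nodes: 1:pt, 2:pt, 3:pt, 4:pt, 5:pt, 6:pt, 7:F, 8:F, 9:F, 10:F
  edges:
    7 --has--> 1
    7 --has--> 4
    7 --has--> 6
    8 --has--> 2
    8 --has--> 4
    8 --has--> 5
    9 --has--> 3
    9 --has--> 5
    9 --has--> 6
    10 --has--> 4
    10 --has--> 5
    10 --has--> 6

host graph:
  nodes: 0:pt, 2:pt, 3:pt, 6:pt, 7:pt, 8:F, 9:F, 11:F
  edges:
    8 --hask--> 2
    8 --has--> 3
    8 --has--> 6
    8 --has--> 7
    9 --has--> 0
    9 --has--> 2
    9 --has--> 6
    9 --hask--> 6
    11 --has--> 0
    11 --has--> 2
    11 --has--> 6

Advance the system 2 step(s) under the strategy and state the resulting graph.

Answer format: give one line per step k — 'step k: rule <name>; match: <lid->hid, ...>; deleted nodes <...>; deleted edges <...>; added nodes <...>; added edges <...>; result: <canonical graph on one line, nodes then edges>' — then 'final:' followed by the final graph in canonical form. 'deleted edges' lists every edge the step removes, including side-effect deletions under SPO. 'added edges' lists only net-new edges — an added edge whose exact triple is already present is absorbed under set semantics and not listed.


step 1: rule r1; match: 0->8, 1->3, 2->6, 3->7; deleted nodes 8; deleted edges (8,2,hask); (8,3,has); (8,6,has); (8,7,has); added nodes 12, 13, 14, 15, 16, 17, 18; added edges (15,3,has); (15,12,has); (15,14,has); (16,6,has); (16,12,has); (16,13,has); (17,7,has); (17,13,has); (17,14,has); (18,12,has); (18,13,has); (18,14,has); result: nodes: 0:pt, 2:pt, 3:pt, 6:pt, 7:pt, 9:F, 11:F, 12:pt, 13:pt, 14:pt, 15:F, 16:F, 17:F, 18:F edges: (9,0,has); (9,2,has); (9,6,has); (9,6,hask); (11,0,has); (11,2,has); (11,6,has); (15,3,has); (15,12,has); (15,14,has); (16,6,has); (16,12,has); (16,13,has); (17,7,has); (17,13,has); (17,14,has); (18,12,has); (18,13,has); (18,14,has)
step 2: rule r1; match: 0->9, 1->0, 2->2, 3->6; deleted nodes 9; deleted edges (9,0,has); (9,2,has); (9,6,has); (9,6,hask); added nodes 19, 20, 21, 22, 23, 24, 25; added edges (22,0,has); (22,19,has); (22,21,has); (23,2,has); (23,19,has); (23,20,has); (24,6,has); (24,20,has); (24,21,has); (25,19,has); (25,20,has); (25,21,has); result: nodes: 0:pt, 2:pt, 3:pt, 6:pt, 7:pt, 11:F, 12:pt, 13:pt, 14:pt, 15:F, 16:F, 17:F, 18:F, 19:pt, 20:pt, 21:pt, 22:F, 23:F, 24:F, 25:F edges: (11,0,has); (11,2,has); (11,6,has); (15,3,has); (15,12,has); (15,14,has); (16,6,has); (16,12,has); (16,13,has); (17,7,has); (17,13,has); (17,14,has); (18,12,has); (18,13,has); (18,14,has); (22,0,has); (22,19,has); (22,21,has); (23,2,has); (23,19,has); (23,20,has); (24,6,has); (24,20,has); (24,21,has); (25,19,has); (25,20,has); (25,21,has)
final:
nodes: 0:pt, 2:pt, 3:pt, 6:pt, 7:pt, 11:F, 12:pt, 13:pt, 14:pt, 15:F, 16:F, 17:F, 18:F, 19:pt, 20:pt, 21:pt, 22:F, 23:F, 24:F, 25:F
edges: (11,0,has); (11,2,has); (11,6,has); (15,3,has); (15,12,has); (15,14,has); (16,6,has); (16,12,has); (16,13,has); (17,7,has); (17,13,has); (17,14,has); (18,12,has); (18,13,has); (18,14,has); (22,0,has); (22,19,has); (22,21,has); (23,2,has); (23,19,has); (23,20,has); (24,6,has); (24,20,has); (24,21,has); (25,19,has); (25,20,has); (25,21,has)


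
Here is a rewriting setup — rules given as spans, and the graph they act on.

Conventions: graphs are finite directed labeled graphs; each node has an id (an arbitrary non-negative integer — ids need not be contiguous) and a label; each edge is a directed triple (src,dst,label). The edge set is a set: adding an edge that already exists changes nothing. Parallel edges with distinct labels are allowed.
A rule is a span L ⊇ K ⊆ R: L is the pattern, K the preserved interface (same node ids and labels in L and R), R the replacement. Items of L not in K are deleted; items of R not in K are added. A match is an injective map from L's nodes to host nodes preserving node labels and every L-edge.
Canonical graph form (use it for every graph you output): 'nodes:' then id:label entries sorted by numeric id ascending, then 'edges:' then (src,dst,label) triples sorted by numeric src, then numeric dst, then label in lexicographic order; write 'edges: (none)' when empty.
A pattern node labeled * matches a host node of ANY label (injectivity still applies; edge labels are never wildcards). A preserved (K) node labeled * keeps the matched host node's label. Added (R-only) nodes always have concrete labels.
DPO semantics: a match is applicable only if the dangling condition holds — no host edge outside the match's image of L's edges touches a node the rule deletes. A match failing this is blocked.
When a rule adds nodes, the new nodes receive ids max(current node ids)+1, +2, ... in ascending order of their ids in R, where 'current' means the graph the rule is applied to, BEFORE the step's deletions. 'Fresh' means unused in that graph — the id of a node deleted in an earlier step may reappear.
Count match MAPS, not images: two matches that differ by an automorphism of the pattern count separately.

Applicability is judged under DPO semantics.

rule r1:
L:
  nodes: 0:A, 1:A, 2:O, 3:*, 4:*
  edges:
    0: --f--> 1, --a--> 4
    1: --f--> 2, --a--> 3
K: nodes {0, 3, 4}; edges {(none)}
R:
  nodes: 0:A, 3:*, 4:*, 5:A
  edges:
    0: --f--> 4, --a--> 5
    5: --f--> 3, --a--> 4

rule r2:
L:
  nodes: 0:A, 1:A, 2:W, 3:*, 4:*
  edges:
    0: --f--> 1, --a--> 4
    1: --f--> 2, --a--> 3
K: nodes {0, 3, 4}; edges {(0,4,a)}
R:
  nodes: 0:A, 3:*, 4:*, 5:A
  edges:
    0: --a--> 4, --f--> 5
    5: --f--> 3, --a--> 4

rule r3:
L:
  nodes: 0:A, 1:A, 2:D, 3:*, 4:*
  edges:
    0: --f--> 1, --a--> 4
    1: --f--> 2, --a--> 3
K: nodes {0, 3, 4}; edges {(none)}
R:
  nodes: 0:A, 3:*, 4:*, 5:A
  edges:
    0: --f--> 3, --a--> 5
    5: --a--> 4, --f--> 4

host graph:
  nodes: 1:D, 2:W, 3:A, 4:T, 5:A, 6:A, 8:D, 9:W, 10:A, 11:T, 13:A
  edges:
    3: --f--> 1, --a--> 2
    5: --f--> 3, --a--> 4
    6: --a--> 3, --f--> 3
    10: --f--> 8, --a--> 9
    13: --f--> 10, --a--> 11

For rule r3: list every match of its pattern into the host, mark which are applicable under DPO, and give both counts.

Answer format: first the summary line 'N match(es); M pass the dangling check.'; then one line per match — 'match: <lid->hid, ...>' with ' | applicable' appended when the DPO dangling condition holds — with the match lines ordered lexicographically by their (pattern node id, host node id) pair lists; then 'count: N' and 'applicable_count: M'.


2 match(es); 1 pass the dangling check.
match: 0->5, 1->3, 2->1, 3->2, 4->4
match: 0->13, 1->10, 2->8, 3->9, 4->11 | applicable
count: 2
applicable_count: 1


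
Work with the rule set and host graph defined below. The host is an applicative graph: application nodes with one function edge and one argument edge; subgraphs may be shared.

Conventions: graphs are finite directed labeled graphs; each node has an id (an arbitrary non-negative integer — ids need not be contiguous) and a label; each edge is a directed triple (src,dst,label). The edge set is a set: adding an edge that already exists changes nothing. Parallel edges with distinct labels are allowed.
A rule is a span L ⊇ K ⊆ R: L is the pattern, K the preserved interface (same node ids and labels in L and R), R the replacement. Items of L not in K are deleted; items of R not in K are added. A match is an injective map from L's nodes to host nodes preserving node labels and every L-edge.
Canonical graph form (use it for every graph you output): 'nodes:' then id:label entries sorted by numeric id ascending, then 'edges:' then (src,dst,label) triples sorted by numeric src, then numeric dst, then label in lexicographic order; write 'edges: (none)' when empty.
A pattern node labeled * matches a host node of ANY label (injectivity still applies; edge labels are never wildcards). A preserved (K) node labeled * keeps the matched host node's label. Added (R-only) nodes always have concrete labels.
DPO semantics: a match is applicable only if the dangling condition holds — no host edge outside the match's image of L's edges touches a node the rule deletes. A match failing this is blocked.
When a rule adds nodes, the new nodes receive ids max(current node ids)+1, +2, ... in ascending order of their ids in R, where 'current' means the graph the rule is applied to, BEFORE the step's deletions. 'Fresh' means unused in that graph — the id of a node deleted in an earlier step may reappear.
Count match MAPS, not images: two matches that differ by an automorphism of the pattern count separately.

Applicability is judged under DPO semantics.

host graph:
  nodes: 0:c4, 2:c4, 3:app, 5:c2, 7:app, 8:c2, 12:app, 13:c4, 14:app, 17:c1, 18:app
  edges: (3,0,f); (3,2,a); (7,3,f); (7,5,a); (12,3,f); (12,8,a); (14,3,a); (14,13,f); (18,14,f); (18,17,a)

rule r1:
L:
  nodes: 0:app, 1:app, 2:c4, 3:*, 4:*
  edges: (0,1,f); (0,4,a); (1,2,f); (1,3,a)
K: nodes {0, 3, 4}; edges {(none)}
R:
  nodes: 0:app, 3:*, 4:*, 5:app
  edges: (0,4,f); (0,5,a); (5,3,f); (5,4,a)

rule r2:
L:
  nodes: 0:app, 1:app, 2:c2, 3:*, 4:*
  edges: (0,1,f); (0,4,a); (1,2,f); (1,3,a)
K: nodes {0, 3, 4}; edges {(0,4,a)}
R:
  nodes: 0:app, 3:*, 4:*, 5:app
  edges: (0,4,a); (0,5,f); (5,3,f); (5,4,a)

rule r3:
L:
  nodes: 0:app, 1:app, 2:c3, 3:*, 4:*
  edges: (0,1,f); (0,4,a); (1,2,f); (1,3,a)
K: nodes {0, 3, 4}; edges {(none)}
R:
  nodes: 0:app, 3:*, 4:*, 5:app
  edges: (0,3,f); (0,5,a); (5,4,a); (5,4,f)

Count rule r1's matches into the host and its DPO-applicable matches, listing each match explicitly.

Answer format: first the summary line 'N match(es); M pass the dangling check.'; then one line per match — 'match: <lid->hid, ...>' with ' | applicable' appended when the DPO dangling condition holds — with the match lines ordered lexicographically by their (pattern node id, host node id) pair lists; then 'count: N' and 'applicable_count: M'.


3 match(es); 1 pass the dangling check.
match: 0->7, 1->3, 2->0, 3->2, 4->5
match: 0->12, 1->3, 2->0, 3->2, 4->8
match: 0->18, 1->14, 2->13, 3->3, 4->17 | applicable
count: 3
applicable_count: 1


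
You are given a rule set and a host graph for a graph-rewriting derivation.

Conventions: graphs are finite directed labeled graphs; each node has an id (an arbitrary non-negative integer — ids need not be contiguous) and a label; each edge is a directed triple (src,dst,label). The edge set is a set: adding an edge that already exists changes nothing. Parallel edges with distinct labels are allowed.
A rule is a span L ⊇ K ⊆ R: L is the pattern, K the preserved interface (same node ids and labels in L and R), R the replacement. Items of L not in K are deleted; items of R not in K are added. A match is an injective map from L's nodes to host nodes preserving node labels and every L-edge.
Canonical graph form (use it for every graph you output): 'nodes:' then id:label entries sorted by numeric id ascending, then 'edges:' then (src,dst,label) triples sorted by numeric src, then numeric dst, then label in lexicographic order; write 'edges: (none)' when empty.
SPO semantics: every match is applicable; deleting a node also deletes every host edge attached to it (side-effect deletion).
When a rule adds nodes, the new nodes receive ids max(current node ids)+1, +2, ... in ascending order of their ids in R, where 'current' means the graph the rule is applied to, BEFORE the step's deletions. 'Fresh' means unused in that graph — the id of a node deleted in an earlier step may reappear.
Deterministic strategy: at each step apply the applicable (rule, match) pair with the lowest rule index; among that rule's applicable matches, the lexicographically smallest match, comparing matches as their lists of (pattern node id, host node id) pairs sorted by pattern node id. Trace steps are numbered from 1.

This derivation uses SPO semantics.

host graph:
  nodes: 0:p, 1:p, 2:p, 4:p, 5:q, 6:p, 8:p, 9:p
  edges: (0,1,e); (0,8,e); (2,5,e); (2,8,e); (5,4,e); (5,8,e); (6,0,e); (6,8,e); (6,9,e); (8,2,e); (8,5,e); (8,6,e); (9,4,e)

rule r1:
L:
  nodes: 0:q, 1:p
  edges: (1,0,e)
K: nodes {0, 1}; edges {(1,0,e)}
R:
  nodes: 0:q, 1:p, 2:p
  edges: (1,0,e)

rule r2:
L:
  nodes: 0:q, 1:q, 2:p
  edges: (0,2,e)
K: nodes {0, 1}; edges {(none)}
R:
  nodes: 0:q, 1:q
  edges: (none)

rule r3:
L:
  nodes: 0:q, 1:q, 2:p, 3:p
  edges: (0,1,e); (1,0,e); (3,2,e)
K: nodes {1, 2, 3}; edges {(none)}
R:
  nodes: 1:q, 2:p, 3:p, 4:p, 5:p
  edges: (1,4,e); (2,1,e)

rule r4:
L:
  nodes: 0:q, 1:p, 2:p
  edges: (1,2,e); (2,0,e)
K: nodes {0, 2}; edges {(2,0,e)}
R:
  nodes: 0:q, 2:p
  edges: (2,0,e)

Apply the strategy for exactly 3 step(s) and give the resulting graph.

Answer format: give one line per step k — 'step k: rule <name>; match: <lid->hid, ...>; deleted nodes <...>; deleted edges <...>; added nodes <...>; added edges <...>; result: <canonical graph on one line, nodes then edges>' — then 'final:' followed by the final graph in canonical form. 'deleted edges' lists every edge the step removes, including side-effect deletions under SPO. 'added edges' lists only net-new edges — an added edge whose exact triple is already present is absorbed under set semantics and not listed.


step 1: rule r1; match: 0->5, 1->2; deleted nodes (none); deleted edges (none); added nodes 10; added edges (none); result: nodes: 0:p, 1:p, 2:p, 4:p, 5:q, 6:p, 8:p, 9:p, 10:p edges: (0,1,e); (0,8,e); (2,5,e); (2,8,e); (5,4,e); (5,8,e); (6,0,e); (6,8,e); (6,9,e); (8,2,e); (8,5,e); (8,6,e); (9,4,e)
step 2: rule r1; match: 0->5, 1->2; deleted nodes (none); deleted edges (none); added nodes 11; added edges (none); result: nodes: 0:p, 1:p, 2:p, 4:p, 5:q, 6:p, 8:p, 9:p, 10:p, 11:p edges: (0,1,e); (0,8,e); (2,5,e); (2,8,e); (5,4,e); (5,8,e); (6,0,e); (6,8,e); (6,9,e); (8,2,e); (8,5,e); (8,6,e); (9,4,e)
step 3: rule r1; match: 0->5, 1->2; deleted nodes (none); deleted edges (none); added nodes 12; added edges (none); result: nodes: 0:p, 1:p, 2:p, 4:p, 5:q, 6:p, 8:p, 9:p, 10:p, 11:p, 12:p edges: (0,1,e); (0,8,e); (2,5,e); (2,8,e); (5,4,e); (5,8,e); (6,0,e); (6,8,e); (6,9,e); (8,2,e); (8,5,e); (8,6,e); (9,4,e)
final:
nodes: 0:p, 1:p, 2:p, 4:p, 5:q, 6:p, 8:p, 9:p, 10:p, 11:p, 12:p
edges: (0,1,e); (0,8,e); (2,5,e); (2,8,e); (5,4,e); (5,8,e); (6,0,e); (6,8,e); (6,9,e); (8,2,e); (8,5,e); (8,6,e); (9,4,e)


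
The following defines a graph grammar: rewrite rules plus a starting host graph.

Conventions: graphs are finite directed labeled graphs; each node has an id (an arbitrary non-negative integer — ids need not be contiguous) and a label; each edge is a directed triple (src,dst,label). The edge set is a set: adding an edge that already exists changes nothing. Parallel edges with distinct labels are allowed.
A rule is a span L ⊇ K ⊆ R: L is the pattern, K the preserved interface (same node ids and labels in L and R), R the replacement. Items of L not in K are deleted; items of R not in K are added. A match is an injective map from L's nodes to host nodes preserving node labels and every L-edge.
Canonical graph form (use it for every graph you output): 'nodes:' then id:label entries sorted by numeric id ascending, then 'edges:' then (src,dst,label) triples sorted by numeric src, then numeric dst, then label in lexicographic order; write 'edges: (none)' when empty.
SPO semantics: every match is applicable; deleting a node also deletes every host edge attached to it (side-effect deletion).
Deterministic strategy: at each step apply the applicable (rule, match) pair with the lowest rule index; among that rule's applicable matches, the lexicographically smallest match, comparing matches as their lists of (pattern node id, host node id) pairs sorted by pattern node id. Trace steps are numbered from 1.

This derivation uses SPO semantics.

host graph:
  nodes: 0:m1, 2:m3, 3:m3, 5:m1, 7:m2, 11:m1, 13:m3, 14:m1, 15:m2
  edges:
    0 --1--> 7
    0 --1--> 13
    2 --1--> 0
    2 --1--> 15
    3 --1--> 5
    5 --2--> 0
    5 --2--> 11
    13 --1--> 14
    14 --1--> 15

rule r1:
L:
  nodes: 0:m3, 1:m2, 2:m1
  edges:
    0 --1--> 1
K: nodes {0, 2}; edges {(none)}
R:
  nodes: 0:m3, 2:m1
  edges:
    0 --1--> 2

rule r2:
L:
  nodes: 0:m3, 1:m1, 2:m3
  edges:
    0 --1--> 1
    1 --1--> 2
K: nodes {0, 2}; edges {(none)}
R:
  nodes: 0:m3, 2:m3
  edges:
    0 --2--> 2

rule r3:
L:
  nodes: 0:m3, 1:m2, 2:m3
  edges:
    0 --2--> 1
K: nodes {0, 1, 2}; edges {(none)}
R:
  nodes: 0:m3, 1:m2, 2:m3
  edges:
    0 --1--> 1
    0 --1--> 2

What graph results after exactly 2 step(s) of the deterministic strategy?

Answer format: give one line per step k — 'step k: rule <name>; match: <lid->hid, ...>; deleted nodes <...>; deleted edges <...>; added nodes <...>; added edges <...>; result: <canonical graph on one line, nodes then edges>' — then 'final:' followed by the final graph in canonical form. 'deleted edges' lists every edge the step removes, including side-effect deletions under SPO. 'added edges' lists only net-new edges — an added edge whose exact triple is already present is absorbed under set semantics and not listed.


step 1: rule r1; match: 0->2, 1->15, 2->0; deleted nodes 15; deleted edges (2,15,1); (14,15,1); added nodes (none); added edges (none); result: nodes: 0:m1, 2:m3, 3:m3, 5:m1, 7:m2, 11:m1, 13:m3, 14:m1 edges: (0,7,1); (0,13,1); (2,0,1); (3,5,1); (5,0,2); (5,11,2); (13,14,1)
step 2: rule r2; match: 0->2, 1->0, 2->13; deleted nodes 0; deleted edges (0,7,1); (0,13,1); (2,0,1); (5,0,2); added nodes (none); added edges (2,13,2); result: nodes: 2:m3, 3:m3, 5:m1, 7:m2, 11:m1, 13:m3, 14:m1 edges: (2,13,2); (3,5,1); (5,11,2); (13,14,1)
final:
nodes: 2:m3, 3:m3, 5:m1, 7:m2, 11:m1, 13:m3, 14:m1
edges: (2,13,2); (3,5,1); (5,11,2); (13,14,1)
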